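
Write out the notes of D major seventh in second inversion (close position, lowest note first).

The chord tones are D–F#–A–C#. With the fifth (A) lowest for second inversion: A, C#, D, F#.

A, C#, D, F#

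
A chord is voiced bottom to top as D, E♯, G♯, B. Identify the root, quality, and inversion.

E# diminished seventh, third inversion

The pitch classes D, E#, G#, B arrange in thirds as E#–G#–B–D: an E# diminished seventh chord.
The lowest note is D, the seventh of the chord, so this is third inversion (figured bass 4/2).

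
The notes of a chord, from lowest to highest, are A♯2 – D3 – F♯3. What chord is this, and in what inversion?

D augmented, second inversion

Reducing to letter names: A#, D, F#. These stack in thirds as D–F#–A# — a D augmented triad.
With the fifth (A#) in the bass, the chord is in second inversion (figured bass 6/4).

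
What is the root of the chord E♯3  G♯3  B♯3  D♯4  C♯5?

C#

The distinct letter names are E#, G#, B#, D#, C#. Arranged as a stack of thirds they read C#–E#–G#–B#–D#, so C# is the root (a C# major ninth chord).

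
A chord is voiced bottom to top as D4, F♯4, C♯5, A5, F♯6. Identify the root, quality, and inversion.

D major seventh, root position

Reducing to letter names: D, F#, C#, A. These stack in thirds as D–F#–A–C# — a D major seventh chord.
D is the root of D major seventh; root in the bass means root position (figured bass 7).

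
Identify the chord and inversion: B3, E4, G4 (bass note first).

E minor, second inversion

Reducing to letter names: B, E, G. These stack in thirds as E–G–B — an E minor triad.
B is the fifth of E minor; fifth in the bass means second inversion (figured bass 6/4).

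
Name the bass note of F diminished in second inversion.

F diminished is F–Ab–Cb. Second inversion places the fifth in the bass: Cb.

Cb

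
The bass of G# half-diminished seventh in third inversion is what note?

F#

The seventh of G# half-diminished seventh (G#–B–D–F#) is F#; that is the bass in third inversion.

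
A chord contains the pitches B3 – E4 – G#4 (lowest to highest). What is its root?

The distinct letter names are B, E, G#. Arranged as a stack of thirds they read E–G#–B, so E is the root (an E major triad).

E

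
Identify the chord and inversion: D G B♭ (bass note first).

The distinct note names are D, G, Bb. Stacked in thirds they read G–Bb–D, which is a minor triad on G.
The lowest note is D, the fifth of the chord, so this is second inversion (figured bass 6/4).

G minor, second inversion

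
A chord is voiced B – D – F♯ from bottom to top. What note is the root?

The distinct letter names are B, D, F#. Arranged as a stack of thirds they read B–D–F#, so B is the root (a B minor triad).

B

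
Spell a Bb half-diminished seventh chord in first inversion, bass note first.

Db, Fb, Ab, Bb

Bb half-diminished seventh is Bb–Db–Fb–Ab. First inversion puts the third (Db) in the bass, with the remaining tones above: Db, Fb, Ab, Bb.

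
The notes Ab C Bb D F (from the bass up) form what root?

Ab, C, Bb, D, F are the tones of a Bb dominant ninth chord (Bb–D–F–Ab–C), making Bb the root.

Bb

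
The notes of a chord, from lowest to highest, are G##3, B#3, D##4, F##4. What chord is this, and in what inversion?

The distinct note names are G##, B#, D##, F##. Stacked in thirds they read G##–B#–D##–F##, which is a minor seventh chord on G##.
G## is the root of G## minor seventh; root in the bass means root position (figured bass 7).

G## minor seventh, root position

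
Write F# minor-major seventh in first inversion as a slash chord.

F#m(maj7)/A

First inversion of F# minor-major seventh has the third (A) in the bass. As a slash chord: F#m(maj7)/A.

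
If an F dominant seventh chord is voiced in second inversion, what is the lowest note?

In second inversion the fifth is lowest. For F dominant seventh (F–A–C–Eb) that is C.

C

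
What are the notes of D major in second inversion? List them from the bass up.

A, D, F#

Spelling D major: D–F#–A. In second inversion the fifth is bass, giving A, D, F# from the bottom.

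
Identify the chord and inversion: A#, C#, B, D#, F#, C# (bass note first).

The distinct note names are A#, C#, B, D#, F#. Stacked in thirds they read B–D#–F#–A#–C#, which is a major ninth chord on B.
With the seventh (A#) in the bass, the chord is in third inversion.

B major ninth, third inversion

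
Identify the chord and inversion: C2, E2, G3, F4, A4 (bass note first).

The distinct note names are C, E, G, F, A. Stacked in thirds they read F–A–C–E–G, which is a major ninth chord on F.
With the fifth (C) in the bass, the chord is in second inversion.

F major ninth, second inversion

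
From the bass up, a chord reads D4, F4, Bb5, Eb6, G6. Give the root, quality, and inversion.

The distinct note names are D, F, Bb, Eb, G. Stacked in thirds they read Eb–G–Bb–D–F, which is a major ninth chord on Eb.
The lowest note is D, the seventh of the chord, so this is third inversion.

Eb major ninth, third inversion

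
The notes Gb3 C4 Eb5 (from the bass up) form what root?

C

Reordering Gb, C, Eb into stacked thirds gives C–Eb–Gb; the bottom of that stack, C, is the root.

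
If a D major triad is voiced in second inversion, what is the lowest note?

A

The fifth of D major (D–F#–A) is A; that is the bass in second inversion.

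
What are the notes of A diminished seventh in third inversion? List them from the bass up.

A diminished seventh is A–C–Eb–Gb. Third inversion puts the seventh (Gb) in the bass, with the remaining tones above: Gb, A, C, Eb.

Gb, A, C, Eb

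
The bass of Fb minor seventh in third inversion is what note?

In third inversion the seventh is lowest. For Fb minor seventh (Fb–Abb–Cb–Ebb) that is Ebb.

Ebb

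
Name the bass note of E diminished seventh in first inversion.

G

E diminished seventh is E–G–Bb–Db. First inversion places the third in the bass: G.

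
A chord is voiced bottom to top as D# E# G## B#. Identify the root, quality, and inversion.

The pitch classes D#, E#, G##, B# arrange in thirds as E#–G##–B#–D#: an E# dominant seventh chord.
The lowest note is D#, the seventh of the chord, so this is third inversion (figured bass 4/2).

E# dominant seventh, third inversion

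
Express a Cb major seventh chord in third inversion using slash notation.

Third inversion of Cb major seventh has the seventh (Bb) in the bass. As a slash chord: Cbmaj7/Bb.

Cbmaj7/Bb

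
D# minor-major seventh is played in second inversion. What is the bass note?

A#

The fifth of D# minor-major seventh (D#–F#–A#–C##) is A#; that is the bass in second inversion.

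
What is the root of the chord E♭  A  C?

A

Eb, A, C are the tones of an A diminished triad (A–C–Eb), making A the root.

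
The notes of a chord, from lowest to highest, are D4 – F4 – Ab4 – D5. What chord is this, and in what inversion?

The distinct note names are D, F, Ab. Stacked in thirds they read D–F–Ab, which is a diminished triad on D.
With the root (D) in the bass, the chord is in root position (figured bass 5/3).

D diminished, root position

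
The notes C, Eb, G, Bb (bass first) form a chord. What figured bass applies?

The notes C, Eb, G, Bb stack in thirds as C–Eb–G–Bb — a C minor seventh chord. The bass C is the root, so this is root position: figured 7.

7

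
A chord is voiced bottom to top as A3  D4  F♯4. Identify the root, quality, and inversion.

The distinct note names are A, D, F#. Stacked in thirds they read D–F#–A, which is a major triad on D.
The lowest note is A, the fifth of the chord, so this is second inversion (figured bass 6/4).

D major, second inversion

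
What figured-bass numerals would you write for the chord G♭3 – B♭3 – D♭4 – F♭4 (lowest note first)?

7

The notes Gb, Bb, Db, Fb stack in thirds as Gb–Bb–Db–Fb — a Gb dominant seventh chord. The bass Gb is the root, so this is root position: figured 7.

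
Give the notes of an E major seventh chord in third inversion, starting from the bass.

D#, E, G#, B

E major seventh is E–G#–B–D#. Third inversion puts the seventh (D#) in the bass, with the remaining tones above: D#, E, G#, B.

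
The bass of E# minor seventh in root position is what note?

E#

E# minor seventh is E#–G#–B#–D#. Root position places the root in the bass: E#.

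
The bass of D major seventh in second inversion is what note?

D major seventh is D–F#–A–C#. Second inversion places the fifth in the bass: A.

A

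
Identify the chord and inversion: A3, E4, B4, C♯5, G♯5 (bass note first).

A major ninth, root position

Reducing to letter names: A, E, B, C#, G#. These stack in thirds as A–C#–E–G#–B — an A major ninth chord.
The lowest note is A, the root of the chord, so this is root position.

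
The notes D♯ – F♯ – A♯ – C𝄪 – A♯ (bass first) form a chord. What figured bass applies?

7

The notes D#, F#, A#, C## stack in thirds as D#–F#–A#–C## — a D# minor-major seventh chord. The bass D# is the root, so this is root position: figured 7.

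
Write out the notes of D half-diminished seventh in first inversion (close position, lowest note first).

The chord tones are D–F–Ab–C. With the third (F) lowest for first inversion: F, Ab, C, D.

F, Ab, C, D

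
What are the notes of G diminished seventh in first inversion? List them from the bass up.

Bb, Db, Fb, G

Spelling G diminished seventh: G–Bb–Db–Fb. In first inversion the third is bass, giving Bb, Db, Fb, G from the bottom.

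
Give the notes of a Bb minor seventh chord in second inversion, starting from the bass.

F, Ab, Bb, Db

Spelling Bb minor seventh: Bb–Db–F–Ab. In second inversion the fifth is bass, giving F, Ab, Bb, Db from the bottom.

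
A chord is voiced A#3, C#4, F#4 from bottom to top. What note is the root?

A#, C#, F# are the tones of an F# major triad (F#–A#–C#), making F# the root.

F#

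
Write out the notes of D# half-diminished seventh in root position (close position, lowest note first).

Spelling D# half-diminished seventh: D#–F#–A–C#. In root position the root is bass, giving D#, F#, A, C# from the bottom.

D#, F#, A, C#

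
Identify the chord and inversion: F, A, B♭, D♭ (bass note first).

Bb minor-major seventh, second inversion

Reducing to letter names: F, A, Bb, Db. These stack in thirds as Bb–Db–F–A — a Bb minor-major seventh chord.
F is the fifth of Bb minor-major seventh; fifth in the bass means second inversion (figured bass 4/3).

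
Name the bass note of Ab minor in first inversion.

In first inversion the third is lowest. For Ab minor (Ab–Cb–Eb) that is Cb.

Cb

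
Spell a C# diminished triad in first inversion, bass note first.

E, G, C#

The chord tones are C#–E–G. With the third (E) lowest for first inversion: E, G, C#.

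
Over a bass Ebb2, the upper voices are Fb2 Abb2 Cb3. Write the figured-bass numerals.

4/2

The notes Ebb, Fb, Abb, Cb stack in thirds as Fb–Abb–Cb–Ebb — an Fb minor seventh chord. The bass Ebb is the seventh, so this is third inversion: figured 4/2.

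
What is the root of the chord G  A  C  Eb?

A

The distinct letter names are G, A, C, Eb. Arranged as a stack of thirds they read A–C–Eb–G, so A is the root (an A half-diminished seventh chord).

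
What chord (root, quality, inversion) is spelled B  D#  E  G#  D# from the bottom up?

Reducing to letter names: B, D#, E, G#. These stack in thirds as E–G#–B–D# — an E major seventh chord.
B is the fifth of E major seventh; fifth in the bass means second inversion (figured bass 4/3).

E major seventh, second inversion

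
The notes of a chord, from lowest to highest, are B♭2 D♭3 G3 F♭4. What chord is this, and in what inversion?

G diminished seventh, first inversion

The pitch classes Bb, Db, G, Fb arrange in thirds as G–Bb–Db–Fb: a G diminished seventh chord.
The lowest note is Bb, the third of the chord, so this is first inversion (figured bass 6/5).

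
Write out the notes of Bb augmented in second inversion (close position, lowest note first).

Spelling Bb augmented: Bb–D–F#. In second inversion the fifth is bass, giving F#, Bb, D from the bottom.

F#, Bb, D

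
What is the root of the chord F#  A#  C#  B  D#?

F#, A#, C#, B, D# are the tones of a B major ninth chord (B–D#–F#–A#–C#), making B the root.

B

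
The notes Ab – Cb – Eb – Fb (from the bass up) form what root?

The distinct letter names are Ab, Cb, Eb, Fb. Arranged as a stack of thirds they read Fb–Ab–Cb–Eb, so Fb is the root (an Fb major seventh chord).

Fb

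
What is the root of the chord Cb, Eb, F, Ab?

Reordering Cb, Eb, F, Ab into stacked thirds gives F–Ab–Cb–Eb; the bottom of that stack, F, is the root.

F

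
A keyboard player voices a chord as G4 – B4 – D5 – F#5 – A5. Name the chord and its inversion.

G major ninth, root position

The distinct note names are G, B, D, F#, A. Stacked in thirds they read G–B–D–F#–A, which is a major ninth chord on G.
G is the root of G major ninth; root in the bass means root position.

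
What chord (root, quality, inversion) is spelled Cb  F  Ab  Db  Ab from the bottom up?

The distinct note names are Cb, F, Ab, Db. Stacked in thirds they read Db–F–Ab–Cb, which is a dominant seventh chord on Db.
The lowest note is Cb, the seventh of the chord, so this is third inversion (figured bass 4/2).

Db dominant seventh, third inversion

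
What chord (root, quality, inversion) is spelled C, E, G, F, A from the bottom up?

Reducing to letter names: C, E, G, F, A. These stack in thirds as F–A–C–E–G — an F major ninth chord.
The lowest note is C, the fifth of the chord, so this is second inversion.

F major ninth, second inversion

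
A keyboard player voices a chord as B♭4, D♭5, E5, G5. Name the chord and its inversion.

Reducing to letter names: Bb, Db, E, G. These stack in thirds as E–G–Bb–Db — an E diminished seventh chord.
With the fifth (Bb) in the bass, the chord is in second inversion (figured bass 4/3).

E diminished seventh, second inversion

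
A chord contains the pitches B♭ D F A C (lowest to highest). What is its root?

Bb

The distinct letter names are Bb, D, F, A, C. Arranged as a stack of thirds they read Bb–D–F–A–C, so Bb is the root (a Bb major ninth chord).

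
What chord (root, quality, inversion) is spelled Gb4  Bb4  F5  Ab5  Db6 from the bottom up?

The distinct note names are Gb, Bb, F, Ab, Db. Stacked in thirds they read Gb–Bb–Db–F–Ab, which is a major ninth chord on Gb.
Gb is the root of Gb major ninth; root in the bass means root position.

Gb major ninth, root position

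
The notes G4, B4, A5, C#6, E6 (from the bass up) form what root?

The distinct letter names are G, B, A, C#, E. Arranged as a stack of thirds they read A–C#–E–G–B, so A is the root (an A dominant ninth chord).

A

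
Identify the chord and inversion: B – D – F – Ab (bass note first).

B diminished seventh, root position

The pitch classes B, D, F, Ab arrange in thirds as B–D–F–Ab: a B diminished seventh chord.
The lowest note is B, the root of the chord, so this is root position (figured bass 7).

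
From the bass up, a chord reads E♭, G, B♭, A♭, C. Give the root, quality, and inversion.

Reducing to letter names: Eb, G, Bb, Ab, C. These stack in thirds as Ab–C–Eb–G–Bb — an Ab major ninth chord.
Eb is the fifth of Ab major ninth; fifth in the bass means second inversion.

Ab major ninth, second inversion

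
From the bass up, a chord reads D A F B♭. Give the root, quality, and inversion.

Bb major seventh, first inversion

The pitch classes D, A, F, Bb arrange in thirds as Bb–D–F–A: a Bb major seventh chord.
D is the third of Bb major seventh; third in the bass means first inversion (figured bass 6/5).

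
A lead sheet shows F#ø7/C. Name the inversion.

F#ø7/C means F# half-diminished seventh with C in the bass. C is the fifth of F# half-diminished seventh (F#–A–C–E), so this is second inversion.

second inversion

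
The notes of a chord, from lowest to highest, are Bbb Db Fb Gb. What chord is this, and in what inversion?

Gb minor seventh, first inversion

The pitch classes Bbb, Db, Fb, Gb arrange in thirds as Gb–Bbb–Db–Fb: a Gb minor seventh chord.
With the third (Bbb) in the bass, the chord is in first inversion (figured bass 6/5).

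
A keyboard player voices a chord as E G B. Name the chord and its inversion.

The pitch classes E, G, B arrange in thirds as E–G–B: an E minor triad.
E is the root of E minor; root in the bass means root position (figured bass 5/3).

E minor, root position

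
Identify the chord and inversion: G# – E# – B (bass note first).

E# diminished, first inversion

The distinct note names are G#, E#, B. Stacked in thirds they read E#–G#–B, which is a diminished triad on E#.
G# is the third of E# diminished; third in the bass means first inversion (figured bass 6).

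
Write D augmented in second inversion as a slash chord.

Daug/A#

Second inversion of D augmented has the fifth (A#) in the bass. As a slash chord: Daug/A#.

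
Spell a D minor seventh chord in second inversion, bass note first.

A, C, D, F

D minor seventh is D–F–A–C. Second inversion puts the fifth (A) in the bass, with the remaining tones above: A, C, D, F.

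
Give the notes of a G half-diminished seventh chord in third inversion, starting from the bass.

F, G, Bb, Db

The chord tones are G–Bb–Db–F. With the seventh (F) lowest for third inversion: F, G, Bb, Db.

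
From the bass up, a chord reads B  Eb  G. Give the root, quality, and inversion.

Reducing to letter names: B, Eb, G. These stack in thirds as Eb–G–B — an Eb augmented triad.
B is the fifth of Eb augmented; fifth in the bass means second inversion (figured bass 6/4).

Eb augmented, second inversion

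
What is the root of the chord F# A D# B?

Reordering F#, A, D#, B into stacked thirds gives B–D#–F#–A; the bottom of that stack, B, is the root.

B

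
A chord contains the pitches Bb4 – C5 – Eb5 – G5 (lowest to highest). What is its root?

The distinct letter names are Bb, C, Eb, G. Arranged as a stack of thirds they read C–Eb–G–Bb, so C is the root (a C minor seventh chord).

C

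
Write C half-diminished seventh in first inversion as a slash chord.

First inversion of C half-diminished seventh has the third (Eb) in the bass. As a slash chord: Cø7/Eb.

Cø7/Eb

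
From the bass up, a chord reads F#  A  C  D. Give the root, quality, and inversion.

D dominant seventh, first inversion

Reducing to letter names: F#, A, C, D. These stack in thirds as D–F#–A–C — a D dominant seventh chord.
The lowest note is F#, the third of the chord, so this is first inversion (figured bass 6/5).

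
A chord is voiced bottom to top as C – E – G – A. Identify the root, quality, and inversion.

A minor seventh, first inversion

Reducing to letter names: C, E, G, A. These stack in thirds as A–C–E–G — an A minor seventh chord.
The lowest note is C, the third of the chord, so this is first inversion (figured bass 6/5).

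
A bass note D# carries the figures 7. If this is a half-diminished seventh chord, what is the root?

D#

The figures 7 mean the root of the chord is in the bass. If D# is the root of a half-diminished seventh chord, the root is D# (chord tones D#–F#–A–C#).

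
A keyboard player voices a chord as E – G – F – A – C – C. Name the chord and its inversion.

F major ninth, third inversion

Reducing to letter names: E, G, F, A, C. These stack in thirds as F–A–C–E–G — an F major ninth chord.
E is the seventh of F major ninth; seventh in the bass means third inversion.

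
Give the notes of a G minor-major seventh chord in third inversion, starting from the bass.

F#, G, Bb, D

Spelling G minor-major seventh: G–Bb–D–F#. In third inversion the seventh is bass, giving F#, G, Bb, D from the bottom.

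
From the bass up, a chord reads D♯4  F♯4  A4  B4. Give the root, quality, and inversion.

The pitch classes D#, F#, A, B arrange in thirds as B–D#–F#–A: a B dominant seventh chord.
The lowest note is D#, the third of the chord, so this is first inversion (figured bass 6/5).

B dominant seventh, first inversion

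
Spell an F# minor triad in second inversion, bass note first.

C#, F#, A

F# minor is F#–A–C#. Second inversion puts the fifth (C#) in the bass, with the remaining tones above: C#, F#, A.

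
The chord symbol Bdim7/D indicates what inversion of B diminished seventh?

Bdim7/D means B diminished seventh with D in the bass. D is the third of B diminished seventh (B–D–F–Ab), so this is first inversion.

first inversion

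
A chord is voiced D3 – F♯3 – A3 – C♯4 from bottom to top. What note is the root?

The distinct letter names are D, F#, A, C#. Arranged as a stack of thirds they read D–F#–A–C#, so D is the root (a D major seventh chord).

D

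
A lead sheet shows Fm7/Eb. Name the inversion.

Fm7/Eb means F minor seventh with Eb in the bass. Eb is the seventh of F minor seventh (F–Ab–C–Eb), so this is third inversion.

third inversion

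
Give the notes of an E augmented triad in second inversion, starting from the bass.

Spelling E augmented: E–G#–B#. In second inversion the fifth is bass, giving B#, E, G# from the bottom.

B#, E, G#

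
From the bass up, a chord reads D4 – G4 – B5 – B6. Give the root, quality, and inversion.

The pitch classes D, G, B arrange in thirds as G–B–D: a G major triad.
D is the fifth of G major; fifth in the bass means second inversion (figured bass 6/4).

G major, second inversion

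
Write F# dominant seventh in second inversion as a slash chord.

F#7/C#

Second inversion of F# dominant seventh has the fifth (C#) in the bass. As a slash chord: F#7/C#.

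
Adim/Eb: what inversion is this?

second inversion

Adim/Eb means A diminished with Eb in the bass. Eb is the fifth of A diminished (A–C–Eb), so this is second inversion.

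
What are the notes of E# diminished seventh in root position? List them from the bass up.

E#, G#, B, D

The chord tones are E#–G#–B–D. With the root (E#) lowest for root position: E#, G#, B, D.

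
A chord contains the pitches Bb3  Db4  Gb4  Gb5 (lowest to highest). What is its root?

The distinct letter names are Bb, Db, Gb. Arranged as a stack of thirds they read Gb–Bb–Db, so Gb is the root (a Gb major triad).

Gb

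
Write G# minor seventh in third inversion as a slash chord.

Third inversion of G# minor seventh has the seventh (F#) in the bass. As a slash chord: G#m7/F#.

G#m7/F#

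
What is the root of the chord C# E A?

C#, E, A are the tones of an A major triad (A–C#–E), making A the root.

A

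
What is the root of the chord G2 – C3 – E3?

C

The distinct letter names are G, C, E. Arranged as a stack of thirds they read C–E–G, so C is the root (a C major triad).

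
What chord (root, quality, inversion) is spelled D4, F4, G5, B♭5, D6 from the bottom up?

G minor seventh, second inversion

Reducing to letter names: D, F, G, Bb. These stack in thirds as G–Bb–D–F — a G minor seventh chord.
With the fifth (D) in the bass, the chord is in second inversion (figured bass 4/3).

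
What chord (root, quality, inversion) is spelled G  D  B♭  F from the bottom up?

Reducing to letter names: G, D, Bb, F. These stack in thirds as G–Bb–D–F — a G minor seventh chord.
The lowest note is G, the root of the chord, so this is root position (figured bass 7).

G minor seventh, root position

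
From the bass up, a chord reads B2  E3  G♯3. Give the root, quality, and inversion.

The distinct note names are B, E, G#. Stacked in thirds they read E–G#–B, which is a major triad on E.
B is the fifth of E major; fifth in the bass means second inversion (figured bass 6/4).

E major, second inversion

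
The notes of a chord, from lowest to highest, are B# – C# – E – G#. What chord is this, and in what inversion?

C# minor-major seventh, third inversion

The pitch classes B#, C#, E, G# arrange in thirds as C#–E–G#–B#: a C# minor-major seventh chord.
With the seventh (B#) in the bass, the chord is in third inversion (figured bass 4/2).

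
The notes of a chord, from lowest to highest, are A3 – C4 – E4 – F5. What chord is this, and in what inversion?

Reducing to letter names: A, C, E, F. These stack in thirds as F–A–C–E — an F major seventh chord.
With the third (A) in the bass, the chord is in first inversion (figured bass 6/5).

F major seventh, first inversion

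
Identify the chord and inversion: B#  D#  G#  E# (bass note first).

The pitch classes B#, D#, G#, E# arrange in thirds as E#–G#–B#–D#: an E# minor seventh chord.
With the fifth (B#) in the bass, the chord is in second inversion (figured bass 4/3).

E# minor seventh, second inversion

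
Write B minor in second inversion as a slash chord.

Second inversion of B minor has the fifth (F#) in the bass. As a slash chord: Bm/F#.

Bm/F#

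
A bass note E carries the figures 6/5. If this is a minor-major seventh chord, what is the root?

C#

The figures 6/5 mean the third of the chord is in the bass. If E is the third of a minor-major seventh chord, the root is C# (chord tones C#–E–G#–B#).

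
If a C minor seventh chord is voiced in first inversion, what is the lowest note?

The third of C minor seventh (C–Eb–G–Bb) is Eb; that is the bass in first inversion.

Eb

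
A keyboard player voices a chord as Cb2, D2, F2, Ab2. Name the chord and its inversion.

D diminished seventh, third inversion

Reducing to letter names: Cb, D, F, Ab. These stack in thirds as D–F–Ab–Cb — a D diminished seventh chord.
Cb is the seventh of D diminished seventh; seventh in the bass means third inversion (figured bass 4/2).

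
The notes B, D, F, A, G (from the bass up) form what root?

G

The distinct letter names are B, D, F, A, G. Arranged as a stack of thirds they read G–B–D–F–A, so G is the root (a G dominant ninth chord).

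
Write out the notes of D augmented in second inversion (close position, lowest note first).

D augmented is D–F#–A#. Second inversion puts the fifth (A#) in the bass, with the remaining tones above: A#, D, F#.

A#, D, F#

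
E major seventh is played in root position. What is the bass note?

The root of E major seventh (E–G#–B–D#) is E; that is the bass in root position.

E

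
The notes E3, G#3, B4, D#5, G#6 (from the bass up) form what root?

E

E, G#, B, D# are the tones of an E major seventh chord (E–G#–B–D#), making E the root.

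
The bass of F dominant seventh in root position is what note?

F dominant seventh is F–A–C–Eb. Root position places the root in the bass: F.

F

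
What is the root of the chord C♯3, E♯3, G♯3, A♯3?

A#

C#, E#, G#, A# are the tones of an A# minor seventh chord (A#–C#–E#–G#), making A# the root.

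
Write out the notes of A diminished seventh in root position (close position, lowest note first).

Spelling A diminished seventh: A–C–Eb–Gb. In root position the root is bass, giving A, C, Eb, Gb from the bottom.

A, C, Eb, Gb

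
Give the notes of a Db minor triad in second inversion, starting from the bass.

Db minor is Db–Fb–Ab. Second inversion puts the fifth (Ab) in the bass, with the remaining tones above: Ab, Db, Fb.

Ab, Db, Fb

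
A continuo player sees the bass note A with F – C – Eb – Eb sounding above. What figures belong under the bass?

6/5

The notes A, F, C, Eb stack in thirds as F–A–C–Eb — an F dominant seventh chord. The bass A is the third, so this is first inversion: figured 6/5.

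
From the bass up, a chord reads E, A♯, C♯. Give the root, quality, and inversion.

Reducing to letter names: E, A#, C#. These stack in thirds as A#–C#–E — an A# diminished triad.
The lowest note is E, the fifth of the chord, so this is second inversion (figured bass 6/4).

A# diminished, second inversion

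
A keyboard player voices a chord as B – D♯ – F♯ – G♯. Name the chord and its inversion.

G# minor seventh, first inversion

The distinct note names are B, D#, F#, G#. Stacked in thirds they read G#–B–D#–F#, which is a minor seventh chord on G#.
With the third (B) in the bass, the chord is in first inversion (figured bass 6/5).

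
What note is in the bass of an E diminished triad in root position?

E

E diminished is E–G–Bb. Root position places the root in the bass: E.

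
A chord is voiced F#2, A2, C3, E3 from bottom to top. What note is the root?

F#, A, C, E are the tones of an F# half-diminished seventh chord (F#–A–C–E), making F# the root.

F#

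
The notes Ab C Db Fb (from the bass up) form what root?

Ab, C, Db, Fb are the tones of a Db minor-major seventh chord (Db–Fb–Ab–C), making Db the root.

Db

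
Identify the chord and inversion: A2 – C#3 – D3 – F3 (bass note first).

D minor-major seventh, second inversion

The pitch classes A, C#, D, F arrange in thirds as D–F–A–C#: a D minor-major seventh chord.
A is the fifth of D minor-major seventh; fifth in the bass means second inversion (figured bass 4/3).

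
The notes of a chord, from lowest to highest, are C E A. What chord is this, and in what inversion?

A minor, first inversion

Reducing to letter names: C, E, A. These stack in thirds as A–C–E — an A minor triad.
The lowest note is C, the third of the chord, so this is first inversion (figured bass 6).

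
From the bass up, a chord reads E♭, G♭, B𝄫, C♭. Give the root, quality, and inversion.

Cb dominant seventh, first inversion

The pitch classes Eb, Gb, Bbb, Cb arrange in thirds as Cb–Eb–Gb–Bbb: a Cb dominant seventh chord.
The lowest note is Eb, the third of the chord, so this is first inversion (figured bass 6/5).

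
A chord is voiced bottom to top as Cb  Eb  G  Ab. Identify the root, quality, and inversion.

The pitch classes Cb, Eb, G, Ab arrange in thirds as Ab–Cb–Eb–G: an Ab minor-major seventh chord.
The lowest note is Cb, the third of the chord, so this is first inversion (figured bass 6/5).

Ab minor-major seventh, first inversion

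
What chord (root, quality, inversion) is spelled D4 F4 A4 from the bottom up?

D minor, root position

Reducing to letter names: D, F, A. These stack in thirds as D–F–A — a D minor triad.
With the root (D) in the bass, the chord is in root position (figured bass 5/3).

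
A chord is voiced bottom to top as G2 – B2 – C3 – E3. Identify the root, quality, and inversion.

Reducing to letter names: G, B, C, E. These stack in thirds as C–E–G–B — a C major seventh chord.
G is the fifth of C major seventh; fifth in the bass means second inversion (figured bass 4/3).

C major seventh, second inversion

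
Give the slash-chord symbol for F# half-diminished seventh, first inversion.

F#ø7/A

First inversion of F# half-diminished seventh has the third (A) in the bass. As a slash chord: F#ø7/A.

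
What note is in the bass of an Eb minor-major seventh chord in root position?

The root of Eb minor-major seventh (Eb–Gb–Bb–D) is Eb; that is the bass in root position.

Eb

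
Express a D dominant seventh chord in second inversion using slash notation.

D7/A

Second inversion of D dominant seventh has the fifth (A) in the bass. As a slash chord: D7/A.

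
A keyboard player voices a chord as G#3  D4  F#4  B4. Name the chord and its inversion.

The pitch classes G#, D, F#, B arrange in thirds as G#–B–D–F#: a G# half-diminished seventh chord.
With the root (G#) in the bass, the chord is in root position (figured bass 7).

G# half-diminished seventh, root position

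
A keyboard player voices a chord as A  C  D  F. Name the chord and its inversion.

D minor seventh, second inversion

The distinct note names are A, C, D, F. Stacked in thirds they read D–F–A–C, which is a minor seventh chord on D.
The lowest note is A, the fifth of the chord, so this is second inversion (figured bass 4/3).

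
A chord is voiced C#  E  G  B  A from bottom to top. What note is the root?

A

Reordering C#, E, G, B, A into stacked thirds gives A–C#–E–G–B; the bottom of that stack, A, is the root.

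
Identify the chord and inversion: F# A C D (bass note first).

Reducing to letter names: F#, A, C, D. These stack in thirds as D–F#–A–C — a D dominant seventh chord.
The lowest note is F#, the third of the chord, so this is first inversion (figured bass 6/5).

D dominant seventh, first inversion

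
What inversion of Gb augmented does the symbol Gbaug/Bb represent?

Gbaug/Bb means Gb augmented with Bb in the bass. Bb is the third of Gb augmented (Gb–Bb–D), so this is first inversion.

first inversion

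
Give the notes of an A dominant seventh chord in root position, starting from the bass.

The chord tones are A–C#–E–G. With the root (A) lowest for root position: A, C#, E, G.

A, C#, E, G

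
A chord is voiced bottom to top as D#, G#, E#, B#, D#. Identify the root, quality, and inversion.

The pitch classes D#, G#, E#, B# arrange in thirds as E#–G#–B#–D#: an E# minor seventh chord.
The lowest note is D#, the seventh of the chord, so this is third inversion (figured bass 4/2).

E# minor seventh, third inversion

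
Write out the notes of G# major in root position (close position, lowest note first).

The chord tones are G#–B#–D#. With the root (G#) lowest for root position: G#, B#, D#.

G#, B#, D#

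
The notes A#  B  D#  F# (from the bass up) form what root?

Reordering A#, B, D#, F# into stacked thirds gives B–D#–F#–A#; the bottom of that stack, B, is the root.

B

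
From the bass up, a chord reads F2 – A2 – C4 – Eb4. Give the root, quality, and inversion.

Reducing to letter names: F, A, C, Eb. These stack in thirds as F–A–C–Eb — an F dominant seventh chord.
With the root (F) in the bass, the chord is in root position (figured bass 7).

F dominant seventh, root position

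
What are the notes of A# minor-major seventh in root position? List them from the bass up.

The chord tones are A#–C#–E#–G##. With the root (A#) lowest for root position: A#, C#, E#, G##.

A#, C#, E#, G##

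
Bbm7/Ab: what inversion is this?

Bbm7/Ab means Bb minor seventh with Ab in the bass. Ab is the seventh of Bb minor seventh (Bb–Db–F–Ab), so this is third inversion.

third inversion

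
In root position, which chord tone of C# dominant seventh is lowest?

The root of C# dominant seventh (C#–E#–G#–B) is C#; that is the bass in root position.

C#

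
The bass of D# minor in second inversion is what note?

In second inversion the fifth is lowest. For D# minor (D#–F#–A#) that is A#.

A#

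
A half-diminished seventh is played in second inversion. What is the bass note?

Eb

The fifth of A half-diminished seventh (A–C–Eb–G) is Eb; that is the bass in second inversion.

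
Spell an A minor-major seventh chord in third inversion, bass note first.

Spelling A minor-major seventh: A–C–E–G#. In third inversion the seventh is bass, giving G#, A, C, E from the bottom.

G#, A, C, E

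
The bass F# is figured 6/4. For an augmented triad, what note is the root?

Bb

The figures 6/4 mean the fifth of the chord is in the bass. If F# is the fifth of an augmented triad, the root is Bb (chord tones Bb–D–F#).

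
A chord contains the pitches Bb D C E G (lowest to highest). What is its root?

The distinct letter names are Bb, D, C, E, G. Arranged as a stack of thirds they read C–E–G–Bb–D, so C is the root (a C dominant ninth chord).

C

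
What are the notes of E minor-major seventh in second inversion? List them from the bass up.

B, D#, E, G

The chord tones are E–G–B–D#. With the fifth (B) lowest for second inversion: B, D#, E, G.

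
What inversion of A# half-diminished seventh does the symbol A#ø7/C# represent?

A#ø7/C# means A# half-diminished seventh with C# in the bass. C# is the third of A# half-diminished seventh (A#–C#–E–G#), so this is first inversion.

first inversion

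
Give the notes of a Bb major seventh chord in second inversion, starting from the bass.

Bb major seventh is Bb–D–F–A. Second inversion puts the fifth (F) in the bass, with the remaining tones above: F, A, Bb, D.

F, A, Bb, D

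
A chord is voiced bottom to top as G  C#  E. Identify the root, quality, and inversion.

C# diminished, second inversion

The distinct note names are G, C#, E. Stacked in thirds they read C#–E–G, which is a diminished triad on C#.
With the fifth (G) in the bass, the chord is in second inversion (figured bass 6/4).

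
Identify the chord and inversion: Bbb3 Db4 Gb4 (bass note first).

Gb minor, first inversion

The distinct note names are Bbb, Db, Gb. Stacked in thirds they read Gb–Bbb–Db, which is a minor triad on Gb.
Bbb is the third of Gb minor; third in the bass means first inversion (figured bass 6).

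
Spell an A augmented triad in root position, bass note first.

A augmented is A–C#–E#. Root position puts the root (A) in the bass, with the remaining tones above: A, C#, E#.

A, C#, E#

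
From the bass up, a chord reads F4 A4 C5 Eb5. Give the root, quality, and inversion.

F dominant seventh, root position

The distinct note names are F, A, C, Eb. Stacked in thirds they read F–A–C–Eb, which is a dominant seventh chord on F.
The lowest note is F, the root of the chord, so this is root position (figured bass 7).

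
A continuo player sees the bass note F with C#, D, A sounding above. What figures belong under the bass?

The notes F, C#, D, A stack in thirds as D–F–A–C# — a D minor-major seventh chord. The bass F is the third, so this is first inversion: figured 6/5.

6/5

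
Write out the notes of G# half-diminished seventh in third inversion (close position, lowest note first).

F#, G#, B, D

G# half-diminished seventh is G#–B–D–F#. Third inversion puts the seventh (F#) in the bass, with the remaining tones above: F#, G#, B, D.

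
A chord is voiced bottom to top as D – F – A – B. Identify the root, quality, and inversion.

The pitch classes D, F, A, B arrange in thirds as B–D–F–A: a B half-diminished seventh chord.
With the third (D) in the bass, the chord is in first inversion (figured bass 6/5).

B half-diminished seventh, first inversion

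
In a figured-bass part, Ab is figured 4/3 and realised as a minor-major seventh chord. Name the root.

Db

The figures 4/3 mean the fifth of the chord is in the bass. If Ab is the fifth of a minor-major seventh chord, the root is Db (chord tones Db–Fb–Ab–C).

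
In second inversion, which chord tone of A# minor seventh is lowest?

E#

In second inversion the fifth is lowest. For A# minor seventh (A#–C#–E#–G#) that is E#.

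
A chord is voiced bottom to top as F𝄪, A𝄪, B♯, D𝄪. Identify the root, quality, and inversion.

B# major seventh, second inversion

The distinct note names are F##, A##, B#, D##. Stacked in thirds they read B#–D##–F##–A##, which is a major seventh chord on B#.
The lowest note is F##, the fifth of the chord, so this is second inversion (figured bass 4/3).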